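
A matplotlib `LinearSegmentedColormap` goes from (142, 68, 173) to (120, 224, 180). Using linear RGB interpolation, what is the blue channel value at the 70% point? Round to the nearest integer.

B = 173 + 0.7 × (180 − 173) = 177.9 → 178

178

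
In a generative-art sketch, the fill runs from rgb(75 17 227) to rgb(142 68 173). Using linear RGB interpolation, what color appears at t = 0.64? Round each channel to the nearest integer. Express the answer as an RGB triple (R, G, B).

R = 75 + 0.64 × (142 − 75) = 75 + 0.64 × 67 = 117.88 → 118
G = 17 + 0.64 × (68 − 17) = 17 + 0.64 × 51 = 49.64 → 50
B = 227 + 0.64 × (173 − 227) = 227 + 0.64 × -54 = 192.44 → 192

(118, 50, 192)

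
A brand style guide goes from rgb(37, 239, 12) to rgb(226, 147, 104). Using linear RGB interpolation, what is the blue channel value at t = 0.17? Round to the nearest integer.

B = 12 + 0.17 × (104 − 12) = 27.64 → 28

28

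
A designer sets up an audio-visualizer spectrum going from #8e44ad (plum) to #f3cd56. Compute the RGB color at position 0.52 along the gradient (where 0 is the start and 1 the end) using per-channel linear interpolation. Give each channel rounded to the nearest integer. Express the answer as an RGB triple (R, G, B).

#8e44ad → (142, 68, 173); #f3cd56 → (243, 205, 86).
R = 142 + 0.52 × (243 − 142) = 142 + 0.52 × 101 = 194.52 → 195
G = 68 + 0.52 × (205 − 68) = 68 + 0.52 × 137 = 139.24 → 139
B = 173 + 0.52 × (86 − 173) = 173 + 0.52 × -87 = 127.76 → 128

(195, 139, 128)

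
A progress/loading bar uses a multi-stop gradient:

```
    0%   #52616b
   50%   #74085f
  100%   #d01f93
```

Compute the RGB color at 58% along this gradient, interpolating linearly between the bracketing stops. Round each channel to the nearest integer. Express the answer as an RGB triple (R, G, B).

(131, 12, 103)

58% lies between the 50% and 100% stops, so the local fraction is t = (58 − 50)/(100 − 50) = 8/50 ≈ 0.16.
#74085f → (116, 8, 95); #d01f93 → (208, 31, 147).
R = 116 + 0.16 × (208 − 116) = 130.72 → 131
G = 8 + 0.16 × (31 − 8) = 11.68 → 12
B = 95 + 0.16 × (147 − 95) = 103.32 → 103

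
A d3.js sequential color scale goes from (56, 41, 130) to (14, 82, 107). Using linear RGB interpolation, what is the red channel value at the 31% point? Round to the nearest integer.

R = 56 + 0.31 × (14 − 56) = 42.98 → 43

43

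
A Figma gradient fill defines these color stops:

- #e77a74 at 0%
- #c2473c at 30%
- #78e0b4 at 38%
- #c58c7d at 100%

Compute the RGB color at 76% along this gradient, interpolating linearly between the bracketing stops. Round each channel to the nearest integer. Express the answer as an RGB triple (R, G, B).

(167, 173, 146)

76% lies between the 38% and 100% stops, so the local fraction is t = (76 − 38)/(100 − 38) = 38/62 ≈ 0.6129.
#78e0b4 → (120, 224, 180); #c58c7d → (197, 140, 125).
R = 120 + 0.6129 × (197 − 120) = 167.193 → 167
G = 224 + 0.6129 × (140 − 224) = 172.516 → 173
B = 180 + 0.6129 × (125 − 180) = 146.291 → 146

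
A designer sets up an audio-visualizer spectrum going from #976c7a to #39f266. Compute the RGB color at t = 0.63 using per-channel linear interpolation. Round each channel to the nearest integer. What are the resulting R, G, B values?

#976c7a → (151, 108, 122); #39f266 → (57, 242, 102).
R = 151 + 0.63 × (57 − 151) = 151 + 0.63 × -94 = 91.78 → 92
G = 108 + 0.63 × (242 − 108) = 108 + 0.63 × 134 = 192.42 → 192
B = 122 + 0.63 × (102 − 122) = 122 + 0.63 × -20 = 109.4 → 109
So the blended color is (92, 192, 109), about #5cc06d.

(92, 192, 109)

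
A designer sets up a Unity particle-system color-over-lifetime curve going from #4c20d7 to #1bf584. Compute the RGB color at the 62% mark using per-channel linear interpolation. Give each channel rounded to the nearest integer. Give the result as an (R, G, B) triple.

#4c20d7 → (76, 32, 215); #1bf584 → (27, 245, 132).
62% corresponds to t = 0.62.
R = 76 + 0.62 × (27 − 76) = 76 + 0.62 × -49 = 45.62 → 46
G = 32 + 0.62 × (245 − 32) = 32 + 0.62 × 213 = 164.06 → 164
B = 215 + 0.62 × (132 − 215) = 215 + 0.62 × -83 = 163.54 → 164
So the blended color is (46, 164, 164), about #2ea4a4.

(46, 164, 164)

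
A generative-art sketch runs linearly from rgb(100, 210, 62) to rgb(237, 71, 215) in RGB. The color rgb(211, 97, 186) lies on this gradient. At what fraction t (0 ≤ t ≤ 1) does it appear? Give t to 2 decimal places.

0.81

Invert the lerp on the B channel (largest span, 153): t = (186 − 62) / (215 − 62) = 124/153 = 0.81046.
Check on R: (211 − 100)/(237 − 100) = 0.8102 ✓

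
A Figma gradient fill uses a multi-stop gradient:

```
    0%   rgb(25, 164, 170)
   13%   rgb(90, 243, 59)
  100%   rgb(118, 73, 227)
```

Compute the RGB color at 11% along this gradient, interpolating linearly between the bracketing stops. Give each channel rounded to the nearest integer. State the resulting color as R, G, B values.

(80, 231, 76)

11% lies between the 0% and 13% stops, so the local fraction is t = (11 − 0)/(13 − 0) = 11/13 ≈ 0.8462.
R = 25 + 0.8462 × (90 − 25) = 80.003 → 80
G = 164 + 0.8462 × (243 − 164) = 230.85 → 231
B = 170 + 0.8462 × (59 − 170) = 76.072 → 76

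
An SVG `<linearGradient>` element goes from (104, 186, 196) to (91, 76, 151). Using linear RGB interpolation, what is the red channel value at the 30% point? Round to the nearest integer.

R = 104 + 0.3 × (91 − 104) = 100.1 → 100

100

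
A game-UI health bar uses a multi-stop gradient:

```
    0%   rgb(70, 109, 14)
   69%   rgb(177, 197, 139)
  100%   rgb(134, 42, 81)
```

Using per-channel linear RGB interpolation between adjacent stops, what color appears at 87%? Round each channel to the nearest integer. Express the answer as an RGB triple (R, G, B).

87% lies between the 69% and 100% stops, so the local fraction is t = (87 − 69)/(100 − 69) = 18/31 ≈ 0.5806.
R = 177 + 0.5806 × (134 − 177) = 152.034 → 152
G = 197 + 0.5806 × (42 − 197) = 107.007 → 107
B = 139 + 0.5806 × (81 − 139) = 105.325 → 105

(152, 107, 105)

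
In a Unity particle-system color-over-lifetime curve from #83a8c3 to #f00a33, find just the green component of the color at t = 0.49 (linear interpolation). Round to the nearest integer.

G₁ = 168 (from #83a8c3), G₂ = 10 (from #f00a33).
G = 168 + 0.49 × (10 − 168) = 90.58 → 91

91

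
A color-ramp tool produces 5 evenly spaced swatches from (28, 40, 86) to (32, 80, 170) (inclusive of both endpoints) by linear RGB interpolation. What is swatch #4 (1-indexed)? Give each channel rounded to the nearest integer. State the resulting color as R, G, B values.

With 5 swatches and endpoints inclusive, swatch 4 sits at t = (4 − 1)/(5 − 1) = 3/4 ≈ 0.75.
R = 28 + 0.75 × (32 − 28) = 31 → 31
G = 40 + 0.75 × (80 − 40) = 70 → 70
B = 86 + 0.75 × (170 − 86) = 149 → 149

(31, 70, 149)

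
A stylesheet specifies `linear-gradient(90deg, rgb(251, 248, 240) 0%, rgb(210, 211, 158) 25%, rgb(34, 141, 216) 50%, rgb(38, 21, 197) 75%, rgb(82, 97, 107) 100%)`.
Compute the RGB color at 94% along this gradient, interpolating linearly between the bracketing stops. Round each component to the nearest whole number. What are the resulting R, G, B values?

(71, 79, 129)

94% lies between the 75% and 100% stops, so the local fraction is t = (94 − 75)/(100 − 75) = 19/25 ≈ 0.76.
R = 38 + 0.76 × (82 − 38) = 71.44 → 71
G = 21 + 0.76 × (97 − 21) = 78.76 → 79
B = 197 + 0.76 × (107 − 197) = 128.6 → 129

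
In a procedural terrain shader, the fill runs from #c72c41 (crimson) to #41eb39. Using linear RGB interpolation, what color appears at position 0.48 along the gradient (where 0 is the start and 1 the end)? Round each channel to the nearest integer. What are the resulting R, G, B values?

(135, 136, 61)

#c72c41 → (199, 44, 65); #41eb39 → (65, 235, 57).
R = 199 + 0.48 × (65 − 199) = 199 + 0.48 × -134 = 134.68 → 135
G = 44 + 0.48 × (235 − 44) = 44 + 0.48 × 191 = 135.68 → 136
B = 65 + 0.48 × (57 − 65) = 65 + 0.48 × -8 = 61.16 → 61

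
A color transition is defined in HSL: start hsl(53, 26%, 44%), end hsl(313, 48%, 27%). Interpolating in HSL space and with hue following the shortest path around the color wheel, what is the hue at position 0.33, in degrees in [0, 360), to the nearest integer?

Hue: 313 − 53 = 260°, but |260| > 180 so the shorter arc goes the other way: Δh = 260 − 360 = -100°.
H = 53 + 0.33 × (-100) = 20 → 20°

20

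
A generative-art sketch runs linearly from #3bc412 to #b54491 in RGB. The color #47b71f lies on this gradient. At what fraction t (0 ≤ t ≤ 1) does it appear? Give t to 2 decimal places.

Invert the lerp on the G channel (largest span, 128): t = (183 − 196) / (68 − 196) = -13/-128 = 0.10156.
Check on R: (71 − 59)/(181 − 59) = 0.09836 ✓

0.10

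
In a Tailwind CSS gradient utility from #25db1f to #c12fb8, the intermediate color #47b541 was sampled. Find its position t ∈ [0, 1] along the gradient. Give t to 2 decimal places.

Invert the lerp on the G channel (largest span, 172): t = (181 − 219) / (47 − 219) = -38/-172 = 0.22093.
Check on R: (71 − 37)/(193 − 37) = 0.2179 ✓

0.22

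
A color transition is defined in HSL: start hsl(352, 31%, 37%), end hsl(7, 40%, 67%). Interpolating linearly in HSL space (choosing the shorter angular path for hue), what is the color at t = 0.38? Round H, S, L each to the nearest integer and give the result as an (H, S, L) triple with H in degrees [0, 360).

Hue: 7 − 352 = -345°, but |-345| > 180 so the shorter arc goes the other way: Δh = -345 + 360 = 15°.
H = 352 + 0.38 × (15) = 357.7 → 358°
S = 31 + 0.38 × (40 − 31) = 34.42 → 34%
L = 37 + 0.38 × (67 − 37) = 48.4 → 48%

(358, 34, 48)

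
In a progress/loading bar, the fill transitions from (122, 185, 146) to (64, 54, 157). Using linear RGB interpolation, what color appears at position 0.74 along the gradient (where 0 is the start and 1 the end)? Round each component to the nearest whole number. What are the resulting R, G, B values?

R = 122 + 0.74 × (64 − 122) = 122 + 0.74 × -58 = 79.08 → 79
G = 185 + 0.74 × (54 − 185) = 185 + 0.74 × -131 = 88.06 → 88
B = 146 + 0.74 × (157 − 146) = 146 + 0.74 × 11 = 154.14 → 154

(79, 88, 154)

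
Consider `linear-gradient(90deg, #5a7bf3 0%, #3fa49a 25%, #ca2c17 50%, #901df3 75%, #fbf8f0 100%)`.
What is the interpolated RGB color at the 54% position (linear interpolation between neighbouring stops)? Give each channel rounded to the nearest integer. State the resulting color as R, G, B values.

54% lies between the 50% and 75% stops, so the local fraction is t = (54 − 50)/(75 − 50) = 4/25 ≈ 0.16.
#ca2c17 → (202, 44, 23); #901df3 → (144, 29, 243).
R = 202 + 0.16 × (144 − 202) = 192.72 → 193
G = 44 + 0.16 × (29 − 44) = 41.6 → 42
B = 23 + 0.16 × (243 − 23) = 58.2 → 58

(193, 42, 58)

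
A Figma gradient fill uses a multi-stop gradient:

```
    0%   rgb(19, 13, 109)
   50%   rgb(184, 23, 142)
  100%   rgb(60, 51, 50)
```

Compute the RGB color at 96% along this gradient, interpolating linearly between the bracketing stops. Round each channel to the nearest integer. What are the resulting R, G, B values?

96% lies between the 50% and 100% stops, so the local fraction is t = (96 − 50)/(100 − 50) = 46/50 ≈ 0.92.
R = 184 + 0.92 × (60 − 184) = 69.92 → 70
G = 23 + 0.92 × (51 − 23) = 48.76 → 49
B = 142 + 0.92 × (50 − 142) = 57.36 → 57

(70, 49, 57)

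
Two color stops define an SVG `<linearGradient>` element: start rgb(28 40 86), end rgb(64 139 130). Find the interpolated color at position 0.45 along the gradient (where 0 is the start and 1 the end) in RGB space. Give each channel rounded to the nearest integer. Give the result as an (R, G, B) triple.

R = 28 + 0.45 × (64 − 28) = 28 + 0.45 × 36 = 44.2 → 44
G = 40 + 0.45 × (139 − 40) = 40 + 0.45 × 99 = 84.55 → 85
B = 86 + 0.45 × (130 − 86) = 86 + 0.45 × 44 = 105.8 → 106

(44, 85, 106)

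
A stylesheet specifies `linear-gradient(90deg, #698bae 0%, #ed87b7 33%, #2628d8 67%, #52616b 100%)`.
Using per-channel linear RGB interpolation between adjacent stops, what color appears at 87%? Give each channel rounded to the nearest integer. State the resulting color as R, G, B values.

(65, 75, 150)

87% lies between the 67% and 100% stops, so the local fraction is t = (87 − 67)/(100 − 67) = 20/33 ≈ 0.6061.
#2628d8 → (38, 40, 216); #52616b → (82, 97, 107).
R = 38 + 0.6061 × (82 − 38) = 64.668 → 65
G = 40 + 0.6061 × (97 − 40) = 74.548 → 75
B = 216 + 0.6061 × (107 − 216) = 149.935 → 150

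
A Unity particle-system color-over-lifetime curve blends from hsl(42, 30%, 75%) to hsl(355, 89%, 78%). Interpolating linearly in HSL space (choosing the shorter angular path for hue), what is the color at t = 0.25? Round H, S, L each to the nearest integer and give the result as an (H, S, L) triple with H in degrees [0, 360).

(30, 45, 76)

Hue: 355 − 42 = 313°, but |313| > 180 so the shorter arc goes the other way: Δh = 313 − 360 = -47°.
H = 42 + 0.25 × (-47) = 30.25 → 30°
S = 30 + 0.25 × (89 − 30) = 44.75 → 45%
L = 75 + 0.25 × (78 − 75) = 75.75 → 76%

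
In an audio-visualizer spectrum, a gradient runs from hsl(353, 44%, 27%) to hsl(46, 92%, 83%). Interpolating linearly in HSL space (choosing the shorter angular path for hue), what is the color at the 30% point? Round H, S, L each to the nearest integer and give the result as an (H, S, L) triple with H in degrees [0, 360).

Hue: 46 − 353 = -307°, but |-307| > 180 so the shorter arc goes the other way: Δh = -307 + 360 = 53°.
H = 353 + 0.3 × (53) = 368.9 → 369 → 369 mod 360 = 9°
S = 44 + 0.3 × (92 − 44) = 58.4 → 58%
L = 27 + 0.3 × (83 − 27) = 43.8 → 44%

(9, 58, 44)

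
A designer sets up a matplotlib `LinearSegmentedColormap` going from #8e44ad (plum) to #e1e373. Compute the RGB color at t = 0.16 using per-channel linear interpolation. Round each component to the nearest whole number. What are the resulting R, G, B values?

#8e44ad → (142, 68, 173); #e1e373 → (225, 227, 115).
R = 142 + 0.16 × (225 − 142) = 142 + 0.16 × 83 = 155.28 → 155
G = 68 + 0.16 × (227 − 68) = 68 + 0.16 × 159 = 93.44 → 93
B = 173 + 0.16 × (115 − 173) = 173 + 0.16 × -58 = 163.72 → 164
So the blended color is (155, 93, 164), about #9b5da4.

(155, 93, 164)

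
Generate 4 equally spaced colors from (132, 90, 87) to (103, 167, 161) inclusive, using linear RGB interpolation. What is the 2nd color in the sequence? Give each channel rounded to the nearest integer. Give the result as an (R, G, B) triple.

(122, 116, 112)

With 4 swatches and endpoints inclusive, swatch 2 sits at t = (2 − 1)/(4 − 1) = 1/3 ≈ 0.3333.
R = 132 + 0.3333 × (103 − 132) = 122.334 → 122
G = 90 + 0.3333 × (167 − 90) = 115.664 → 116
B = 87 + 0.3333 × (161 − 87) = 111.664 → 112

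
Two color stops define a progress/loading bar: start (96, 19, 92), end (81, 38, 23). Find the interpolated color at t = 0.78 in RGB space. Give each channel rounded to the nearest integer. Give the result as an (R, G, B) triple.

(84, 34, 38)

R = 96 + 0.78 × (81 − 96) = 96 + 0.78 × -15 = 84.3 → 84
G = 19 + 0.78 × (38 − 19) = 19 + 0.78 × 19 = 33.82 → 34
B = 92 + 0.78 × (23 − 92) = 92 + 0.78 × -69 = 38.18 → 38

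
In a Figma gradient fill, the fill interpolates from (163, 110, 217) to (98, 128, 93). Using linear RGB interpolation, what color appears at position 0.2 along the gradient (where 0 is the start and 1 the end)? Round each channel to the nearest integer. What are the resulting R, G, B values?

R = 163 + 0.2 × (98 − 163) = 163 + 0.2 × -65 = 150 → 150
G = 110 + 0.2 × (128 − 110) = 110 + 0.2 × 18 = 113.6 → 114
B = 217 + 0.2 × (93 − 217) = 217 + 0.2 × -124 = 192.2 → 192

(150, 114, 192)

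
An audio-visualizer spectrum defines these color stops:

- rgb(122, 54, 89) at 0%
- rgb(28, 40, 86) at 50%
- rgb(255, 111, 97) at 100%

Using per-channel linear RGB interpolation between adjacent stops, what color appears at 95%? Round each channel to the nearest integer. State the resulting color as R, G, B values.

(232, 104, 96)

95% lies between the 50% and 100% stops, so the local fraction is t = (95 − 50)/(100 − 50) = 45/50 ≈ 0.9.
R = 28 + 0.9 × (255 − 28) = 232.3 → 232
G = 40 + 0.9 × (111 − 40) = 103.9 → 104
B = 86 + 0.9 × (97 − 86) = 95.9 → 96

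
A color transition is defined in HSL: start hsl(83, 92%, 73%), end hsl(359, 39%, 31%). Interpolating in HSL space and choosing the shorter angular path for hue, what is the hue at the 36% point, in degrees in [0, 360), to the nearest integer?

Hue: 359 − 83 = 276°, but |276| > 180 so the shorter arc goes the other way: Δh = 276 − 360 = -84°.
H = 83 + 0.36 × (-84) = 52.76 → 53°

53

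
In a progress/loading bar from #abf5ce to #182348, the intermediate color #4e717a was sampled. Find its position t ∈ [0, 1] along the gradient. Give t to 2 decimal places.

0.63

Invert the lerp on the G channel (largest span, 210): t = (113 − 245) / (35 − 245) = -132/-210 = 0.62857.
Check on R: (78 − 171)/(24 − 171) = 0.6327 ✓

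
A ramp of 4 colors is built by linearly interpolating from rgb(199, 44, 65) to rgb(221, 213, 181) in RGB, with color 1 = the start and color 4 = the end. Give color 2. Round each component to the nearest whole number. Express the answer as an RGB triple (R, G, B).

With 4 swatches and endpoints inclusive, swatch 2 sits at t = (2 − 1)/(4 − 1) = 1/3 ≈ 0.3333.
R = 199 + 0.3333 × (221 − 199) = 206.333 → 206
G = 44 + 0.3333 × (213 − 44) = 100.328 → 100
B = 65 + 0.3333 × (181 − 65) = 103.663 → 104

(206, 100, 104)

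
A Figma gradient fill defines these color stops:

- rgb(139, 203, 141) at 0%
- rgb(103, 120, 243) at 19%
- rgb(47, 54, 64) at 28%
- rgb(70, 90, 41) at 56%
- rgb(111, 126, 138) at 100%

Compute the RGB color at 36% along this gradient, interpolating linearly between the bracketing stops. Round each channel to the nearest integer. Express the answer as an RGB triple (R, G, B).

36% lies between the 28% and 56% stops, so the local fraction is t = (36 − 28)/(56 − 28) = 8/28 ≈ 0.2857.
R = 47 + 0.2857 × (70 − 47) = 53.571 → 54
G = 54 + 0.2857 × (90 − 54) = 64.285 → 64
B = 64 + 0.2857 × (41 − 64) = 57.429 → 57

(54, 64, 57)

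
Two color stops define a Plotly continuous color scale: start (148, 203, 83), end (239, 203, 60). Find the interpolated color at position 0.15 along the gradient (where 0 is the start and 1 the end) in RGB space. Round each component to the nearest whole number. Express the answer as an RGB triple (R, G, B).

(162, 203, 80)

R = 148 + 0.15 × (239 − 148) = 148 + 0.15 × 91 = 161.65 → 162
G = 203 + 0.15 × (203 − 203) = 203 + 0.15 × 0 = 203 → 203
B = 83 + 0.15 × (60 − 83) = 83 + 0.15 × -23 = 79.55 → 80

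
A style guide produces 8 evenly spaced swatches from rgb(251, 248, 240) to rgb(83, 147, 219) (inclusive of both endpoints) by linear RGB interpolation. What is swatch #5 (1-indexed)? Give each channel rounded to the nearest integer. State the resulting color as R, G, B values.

With 8 swatches and endpoints inclusive, swatch 5 sits at t = (5 − 1)/(8 − 1) = 4/7 ≈ 0.5714.
R = 251 + 0.5714 × (83 − 251) = 155.005 → 155
G = 248 + 0.5714 × (147 − 248) = 190.289 → 190
B = 240 + 0.5714 × (219 − 240) = 228.001 → 228

(155, 190, 228)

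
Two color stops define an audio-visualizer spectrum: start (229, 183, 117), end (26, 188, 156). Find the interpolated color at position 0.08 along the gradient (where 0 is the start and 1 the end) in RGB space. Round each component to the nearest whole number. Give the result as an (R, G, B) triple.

R = 229 + 0.08 × (26 − 229) = 229 + 0.08 × -203 = 212.76 → 213
G = 183 + 0.08 × (188 − 183) = 183 + 0.08 × 5 = 183.4 → 183
B = 117 + 0.08 × (156 − 117) = 117 + 0.08 × 39 = 120.12 → 120
So the blended color is (213, 183, 120), about #d5b778.

(213, 183, 120)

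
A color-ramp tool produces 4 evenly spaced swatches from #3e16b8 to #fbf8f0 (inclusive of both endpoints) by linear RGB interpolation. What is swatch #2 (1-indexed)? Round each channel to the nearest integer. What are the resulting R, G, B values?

With 4 swatches and endpoints inclusive, swatch 2 sits at t = (2 − 1)/(4 − 1) = 1/3 ≈ 0.3333.
#3e16b8 → (62, 22, 184); #fbf8f0 → (251, 248, 240).
R = 62 + 0.3333 × (251 − 62) = 124.994 → 125
G = 22 + 0.3333 × (248 − 22) = 97.326 → 97
B = 184 + 0.3333 × (240 − 184) = 202.665 → 203

(125, 97, 203)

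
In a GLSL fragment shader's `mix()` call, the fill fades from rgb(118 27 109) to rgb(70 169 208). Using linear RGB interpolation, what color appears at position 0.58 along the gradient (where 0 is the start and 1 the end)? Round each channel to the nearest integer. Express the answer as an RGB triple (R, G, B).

R = 118 + 0.58 × (70 − 118) = 118 + 0.58 × -48 = 90.16 → 90
G = 27 + 0.58 × (169 − 27) = 27 + 0.58 × 142 = 109.36 → 109
B = 109 + 0.58 × (208 − 109) = 109 + 0.58 × 99 = 166.42 → 166

(90, 109, 166)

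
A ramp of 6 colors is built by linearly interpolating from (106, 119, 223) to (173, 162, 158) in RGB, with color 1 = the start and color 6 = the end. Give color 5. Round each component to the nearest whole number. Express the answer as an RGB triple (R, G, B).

With 6 swatches and endpoints inclusive, swatch 5 sits at t = (5 − 1)/(6 − 1) = 4/5 ≈ 0.8.
R = 106 + 0.8 × (173 − 106) = 159.6 → 160
G = 119 + 0.8 × (162 − 119) = 153.4 → 153
B = 223 + 0.8 × (158 − 223) = 171 → 171

(160, 153, 171)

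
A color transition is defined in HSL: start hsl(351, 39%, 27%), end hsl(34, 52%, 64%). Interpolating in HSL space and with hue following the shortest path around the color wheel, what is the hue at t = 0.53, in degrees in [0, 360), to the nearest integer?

Hue: 34 − 351 = -317°, but |-317| > 180 so the shorter arc goes the other way: Δh = -317 + 360 = 43°.
H = 351 + 0.53 × (43) = 373.79 → 374 → 374 mod 360 = 14°

14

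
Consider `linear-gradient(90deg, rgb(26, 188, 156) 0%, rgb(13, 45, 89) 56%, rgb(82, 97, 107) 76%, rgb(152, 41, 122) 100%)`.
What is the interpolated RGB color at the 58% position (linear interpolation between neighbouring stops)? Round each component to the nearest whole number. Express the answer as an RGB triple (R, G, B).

(20, 50, 91)

58% lies between the 56% and 76% stops, so the local fraction is t = (58 − 56)/(76 − 56) = 2/20 ≈ 0.1.
R = 13 + 0.1 × (82 − 13) = 19.9 → 20
G = 45 + 0.1 × (97 − 45) = 50.2 → 50
B = 89 + 0.1 × (107 − 89) = 90.8 → 91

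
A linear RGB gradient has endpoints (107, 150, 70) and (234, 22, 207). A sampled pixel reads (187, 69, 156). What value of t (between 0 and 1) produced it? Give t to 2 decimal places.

0.63

Invert the lerp on the B channel (largest span, 137): t = (156 − 70) / (207 − 70) = 86/137 = 0.62774.
Check on R: (187 − 107)/(234 − 107) = 0.6299 ✓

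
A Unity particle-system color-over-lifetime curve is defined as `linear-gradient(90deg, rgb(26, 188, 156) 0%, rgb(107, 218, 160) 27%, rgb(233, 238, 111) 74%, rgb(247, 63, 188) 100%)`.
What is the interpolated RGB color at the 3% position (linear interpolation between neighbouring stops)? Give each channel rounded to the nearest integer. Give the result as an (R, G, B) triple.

(35, 191, 156)

3% lies between the 0% and 27% stops, so the local fraction is t = (3 − 0)/(27 − 0) = 3/27 ≈ 0.1111.
R = 26 + 0.1111 × (107 − 26) = 34.999 → 35
G = 188 + 0.1111 × (218 − 188) = 191.333 → 191
B = 156 + 0.1111 × (160 − 156) = 156.444 → 156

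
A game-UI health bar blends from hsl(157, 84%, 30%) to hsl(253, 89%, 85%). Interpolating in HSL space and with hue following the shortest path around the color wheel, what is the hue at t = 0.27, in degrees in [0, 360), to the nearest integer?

Hue arc: Δh = 253 − 157 = 96° (|Δh| ≤ 180, already the shorter path).
H = 157 + 0.27 × (96) = 182.92 → 183°

183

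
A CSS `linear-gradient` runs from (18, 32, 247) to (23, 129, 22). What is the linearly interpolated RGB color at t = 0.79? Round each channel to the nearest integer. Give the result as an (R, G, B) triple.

R = 18 + 0.79 × (23 − 18) = 18 + 0.79 × 5 = 21.95 → 22
G = 32 + 0.79 × (129 − 32) = 32 + 0.79 × 97 = 108.63 → 109
B = 247 + 0.79 × (22 − 247) = 247 + 0.79 × -225 = 69.25 → 69

(22, 109, 69)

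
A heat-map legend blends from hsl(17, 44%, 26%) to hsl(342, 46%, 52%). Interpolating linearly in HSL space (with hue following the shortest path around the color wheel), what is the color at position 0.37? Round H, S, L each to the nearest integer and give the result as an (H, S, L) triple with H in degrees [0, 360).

Hue: 342 − 17 = 325°, but |325| > 180 so the shorter arc goes the other way: Δh = 325 − 360 = -35°.
H = 17 + 0.37 × (-35) = 4.05 → 4°
S = 44 + 0.37 × (46 − 44) = 44.74 → 45%
L = 26 + 0.37 × (52 − 26) = 35.62 → 36%

(4, 45, 36)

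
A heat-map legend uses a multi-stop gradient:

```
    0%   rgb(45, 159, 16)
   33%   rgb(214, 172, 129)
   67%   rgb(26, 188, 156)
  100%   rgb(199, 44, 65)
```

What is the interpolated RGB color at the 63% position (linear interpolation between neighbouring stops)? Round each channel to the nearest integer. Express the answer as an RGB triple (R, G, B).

63% lies between the 33% and 67% stops, so the local fraction is t = (63 − 33)/(67 − 33) = 30/34 ≈ 0.8824.
R = 214 + 0.8824 × (26 − 214) = 48.109 → 48
G = 172 + 0.8824 × (188 − 172) = 186.118 → 186
B = 129 + 0.8824 × (156 − 129) = 152.825 → 153

(48, 186, 153)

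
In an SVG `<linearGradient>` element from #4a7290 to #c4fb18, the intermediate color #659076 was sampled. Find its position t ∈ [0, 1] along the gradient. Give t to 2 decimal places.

0.22

Invert the lerp on the G channel (largest span, 137): t = (144 − 114) / (251 − 114) = 30/137 = 0.21898.
Check on R: (101 − 74)/(196 − 74) = 0.2213 ✓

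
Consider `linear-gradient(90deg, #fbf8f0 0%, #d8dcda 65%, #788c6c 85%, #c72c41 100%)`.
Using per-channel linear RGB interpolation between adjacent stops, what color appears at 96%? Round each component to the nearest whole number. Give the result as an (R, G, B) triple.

96% lies between the 85% and 100% stops, so the local fraction is t = (96 − 85)/(100 − 85) = 11/15 ≈ 0.7333.
#788c6c → (120, 140, 108); #c72c41 → (199, 44, 65).
R = 120 + 0.7333 × (199 − 120) = 177.931 → 178
G = 140 + 0.7333 × (44 − 140) = 69.603 → 70
B = 108 + 0.7333 × (65 − 108) = 76.468 → 76

(178, 70, 76)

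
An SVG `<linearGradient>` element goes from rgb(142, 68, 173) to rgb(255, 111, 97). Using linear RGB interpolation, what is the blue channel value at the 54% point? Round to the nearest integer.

132

B = 173 + 0.54 × (97 − 173) = 131.96 → 132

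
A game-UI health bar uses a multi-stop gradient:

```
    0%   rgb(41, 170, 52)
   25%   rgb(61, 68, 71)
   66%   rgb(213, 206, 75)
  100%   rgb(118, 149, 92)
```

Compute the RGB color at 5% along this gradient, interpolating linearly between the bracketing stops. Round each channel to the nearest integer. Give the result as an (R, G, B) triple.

(45, 150, 56)

5% lies between the 0% and 25% stops, so the local fraction is t = (5 − 0)/(25 − 0) = 5/25 ≈ 0.2.
R = 41 + 0.2 × (61 − 41) = 45 → 45
G = 170 + 0.2 × (68 − 170) = 149.6 → 150
B = 52 + 0.2 × (71 − 52) = 55.8 → 56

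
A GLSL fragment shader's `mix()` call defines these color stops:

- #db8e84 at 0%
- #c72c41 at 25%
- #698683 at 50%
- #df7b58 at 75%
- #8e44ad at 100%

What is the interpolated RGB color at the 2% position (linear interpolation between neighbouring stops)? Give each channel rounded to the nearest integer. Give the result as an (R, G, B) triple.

2% lies between the 0% and 25% stops, so the local fraction is t = (2 − 0)/(25 − 0) = 2/25 ≈ 0.08.
#db8e84 → (219, 142, 132); #c72c41 → (199, 44, 65).
R = 219 + 0.08 × (199 − 219) = 217.4 → 217
G = 142 + 0.08 × (44 − 142) = 134.16 → 134
B = 132 + 0.08 × (65 − 132) = 126.64 → 127

(217, 134, 127)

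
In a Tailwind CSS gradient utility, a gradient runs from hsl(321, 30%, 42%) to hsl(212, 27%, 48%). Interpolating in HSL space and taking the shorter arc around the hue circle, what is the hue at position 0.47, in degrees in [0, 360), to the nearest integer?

270

Hue arc: Δh = 212 − 321 = -109° (|Δh| ≤ 180, already the shorter path).
H = 321 + 0.47 × (-109) = 269.77 → 270°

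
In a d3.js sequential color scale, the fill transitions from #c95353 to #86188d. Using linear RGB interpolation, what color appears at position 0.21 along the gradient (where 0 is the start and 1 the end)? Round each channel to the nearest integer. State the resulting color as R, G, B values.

(187, 71, 95)

#c95353 → (201, 83, 83); #86188d → (134, 24, 141).
R = 201 + 0.21 × (134 − 201) = 201 + 0.21 × -67 = 186.93 → 187
G = 83 + 0.21 × (24 − 83) = 83 + 0.21 × -59 = 70.61 → 71
B = 83 + 0.21 × (141 − 83) = 83 + 0.21 × 58 = 95.18 → 95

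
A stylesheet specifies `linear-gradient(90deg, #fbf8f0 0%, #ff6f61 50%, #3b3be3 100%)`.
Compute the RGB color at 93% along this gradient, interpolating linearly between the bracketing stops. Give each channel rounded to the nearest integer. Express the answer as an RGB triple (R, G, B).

93% lies between the 50% and 100% stops, so the local fraction is t = (93 − 50)/(100 − 50) = 43/50 ≈ 0.86.
#ff6f61 → (255, 111, 97); #3b3be3 → (59, 59, 227).
R = 255 + 0.86 × (59 − 255) = 86.44 → 86
G = 111 + 0.86 × (59 − 111) = 66.28 → 66
B = 97 + 0.86 × (227 − 97) = 208.8 → 209

(86, 66, 209)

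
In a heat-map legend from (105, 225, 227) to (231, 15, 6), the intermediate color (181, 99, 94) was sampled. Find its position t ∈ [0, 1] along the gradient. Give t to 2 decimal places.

Invert the lerp on the B channel (largest span, 221): t = (94 − 227) / (6 − 227) = -133/-221 = 0.60181.
Check on R: (181 − 105)/(231 − 105) = 0.6032 ✓

0.60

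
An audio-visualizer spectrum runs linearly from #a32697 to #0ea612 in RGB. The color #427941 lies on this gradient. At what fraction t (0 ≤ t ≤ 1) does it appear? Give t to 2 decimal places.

0.65

Invert the lerp on the R channel (largest span, 149): t = (66 − 163) / (14 − 163) = -97/-149 = 0.65101.
Check on G: (121 − 38)/(166 − 38) = 0.6484 ✓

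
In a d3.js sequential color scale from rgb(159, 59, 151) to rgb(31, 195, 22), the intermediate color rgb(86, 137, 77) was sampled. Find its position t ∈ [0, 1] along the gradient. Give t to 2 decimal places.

Invert the lerp on the G channel (largest span, 136): t = (137 − 59) / (195 − 59) = 78/136 = 0.57353.
Check on R: (86 − 159)/(31 − 159) = 0.5703 ✓

0.57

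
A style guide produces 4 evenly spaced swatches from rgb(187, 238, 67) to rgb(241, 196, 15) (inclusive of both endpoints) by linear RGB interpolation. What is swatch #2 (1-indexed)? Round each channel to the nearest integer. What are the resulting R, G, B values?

With 4 swatches and endpoints inclusive, swatch 2 sits at t = (2 − 1)/(4 − 1) = 1/3 ≈ 0.3333.
R = 187 + 0.3333 × (241 − 187) = 204.998 → 205
G = 238 + 0.3333 × (196 − 238) = 224.001 → 224
B = 67 + 0.3333 × (15 − 67) = 49.668 → 50

(205, 224, 50)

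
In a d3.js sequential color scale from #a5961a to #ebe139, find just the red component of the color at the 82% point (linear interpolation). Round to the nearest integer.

R₁ = 165 (from #a5961a), R₂ = 235 (from #ebe139).
R = 165 + 0.82 × (235 − 165) = 222.4 → 222

222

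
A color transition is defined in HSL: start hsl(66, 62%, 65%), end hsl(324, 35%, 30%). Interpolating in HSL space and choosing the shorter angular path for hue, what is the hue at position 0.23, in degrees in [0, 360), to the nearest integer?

43

Hue: 324 − 66 = 258°, but |258| > 180 so the shorter arc goes the other way: Δh = 258 − 360 = -102°.
H = 66 + 0.23 × (-102) = 42.54 → 43°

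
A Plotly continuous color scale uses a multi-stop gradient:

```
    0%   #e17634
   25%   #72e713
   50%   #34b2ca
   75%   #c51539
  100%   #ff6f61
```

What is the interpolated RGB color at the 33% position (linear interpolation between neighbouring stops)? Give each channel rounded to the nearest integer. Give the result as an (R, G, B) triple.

33% lies between the 25% and 50% stops, so the local fraction is t = (33 − 25)/(50 − 25) = 8/25 ≈ 0.32.
#72e713 → (114, 231, 19); #34b2ca → (52, 178, 202).
R = 114 + 0.32 × (52 − 114) = 94.16 → 94
G = 231 + 0.32 × (178 − 231) = 214.04 → 214
B = 19 + 0.32 × (202 − 19) = 77.56 → 78

(94, 214, 78)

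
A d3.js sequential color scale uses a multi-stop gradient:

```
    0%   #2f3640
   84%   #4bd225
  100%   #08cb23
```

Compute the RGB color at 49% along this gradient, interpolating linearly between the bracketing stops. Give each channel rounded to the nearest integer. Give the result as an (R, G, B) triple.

(63, 145, 48)

49% lies between the 0% and 84% stops, so the local fraction is t = (49 − 0)/(84 − 0) = 49/84 ≈ 0.5833.
#2f3640 → (47, 54, 64); #4bd225 → (75, 210, 37).
R = 47 + 0.5833 × (75 − 47) = 63.332 → 63
G = 54 + 0.5833 × (210 − 54) = 144.995 → 145
B = 64 + 0.5833 × (37 − 64) = 48.251 → 48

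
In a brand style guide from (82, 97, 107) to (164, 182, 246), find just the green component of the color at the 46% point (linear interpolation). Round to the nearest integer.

G = 97 + 0.46 × (182 − 97) = 136.1 → 136

136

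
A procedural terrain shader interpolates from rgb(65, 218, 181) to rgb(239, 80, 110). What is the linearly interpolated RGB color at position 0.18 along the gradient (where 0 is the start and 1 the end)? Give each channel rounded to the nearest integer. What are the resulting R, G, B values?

(96, 193, 168)

R = 65 + 0.18 × (239 − 65) = 65 + 0.18 × 174 = 96.32 → 96
G = 218 + 0.18 × (80 − 218) = 218 + 0.18 × -138 = 193.16 → 193
B = 181 + 0.18 × (110 − 181) = 181 + 0.18 × -71 = 168.22 → 168
So the blended color is (96, 193, 168), about #60c1a8.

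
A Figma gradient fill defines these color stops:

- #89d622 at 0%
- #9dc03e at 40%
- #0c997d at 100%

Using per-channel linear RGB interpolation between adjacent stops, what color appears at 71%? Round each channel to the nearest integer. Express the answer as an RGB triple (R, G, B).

(82, 172, 95)

71% lies between the 40% and 100% stops, so the local fraction is t = (71 − 40)/(100 − 40) = 31/60 ≈ 0.5167.
#9dc03e → (157, 192, 62); #0c997d → (12, 153, 125).
R = 157 + 0.5167 × (12 − 157) = 82.078 → 82
G = 192 + 0.5167 × (153 − 192) = 171.849 → 172
B = 62 + 0.5167 × (125 − 62) = 94.552 → 95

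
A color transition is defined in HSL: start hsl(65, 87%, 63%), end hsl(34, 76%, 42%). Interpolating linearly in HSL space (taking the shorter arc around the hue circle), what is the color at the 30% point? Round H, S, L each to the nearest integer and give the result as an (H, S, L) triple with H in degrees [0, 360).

Hue arc: Δh = 34 − 65 = -31° (|Δh| ≤ 180, already the shorter path).
H = 65 + 0.3 × (-31) = 55.7 → 56°
S = 87 + 0.3 × (76 − 87) = 83.7 → 84%
L = 63 + 0.3 × (42 − 63) = 56.7 → 57%

(56, 84, 57)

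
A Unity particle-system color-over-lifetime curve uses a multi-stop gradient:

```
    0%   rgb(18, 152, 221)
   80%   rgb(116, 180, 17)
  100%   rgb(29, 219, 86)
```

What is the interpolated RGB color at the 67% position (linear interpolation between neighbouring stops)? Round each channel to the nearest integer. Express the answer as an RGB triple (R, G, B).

(100, 175, 50)

67% lies between the 0% and 80% stops, so the local fraction is t = (67 − 0)/(80 − 0) = 67/80 ≈ 0.8375.
R = 18 + 0.8375 × (116 − 18) = 100.075 → 100
G = 152 + 0.8375 × (180 − 152) = 175.45 → 175
B = 221 + 0.8375 × (17 − 221) = 50.15 → 50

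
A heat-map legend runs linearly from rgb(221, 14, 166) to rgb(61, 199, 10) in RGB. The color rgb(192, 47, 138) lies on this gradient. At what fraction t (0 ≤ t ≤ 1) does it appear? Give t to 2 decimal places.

Invert the lerp on the G channel (largest span, 185): t = (47 − 14) / (199 − 14) = 33/185 = 0.17838.
Check on R: (192 − 221)/(61 − 221) = 0.1812 ✓

0.18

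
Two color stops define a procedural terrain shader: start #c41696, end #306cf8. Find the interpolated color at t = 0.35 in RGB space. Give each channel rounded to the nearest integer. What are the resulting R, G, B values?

(144, 52, 184)

#c41696 → (196, 22, 150); #306cf8 → (48, 108, 248).
R = 196 + 0.35 × (48 − 196) = 196 + 0.35 × -148 = 144.2 → 144
G = 22 + 0.35 × (108 − 22) = 22 + 0.35 × 86 = 52.1 → 52
B = 150 + 0.35 × (248 − 150) = 150 + 0.35 × 98 = 184.3 → 184
So the blended color is (144, 52, 184), about #9034b8.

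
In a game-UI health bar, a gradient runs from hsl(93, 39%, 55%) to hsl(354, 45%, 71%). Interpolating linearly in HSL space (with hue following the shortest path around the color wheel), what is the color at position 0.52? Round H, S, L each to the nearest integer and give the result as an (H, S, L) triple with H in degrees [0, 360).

Hue: 354 − 93 = 261°, but |261| > 180 so the shorter arc goes the other way: Δh = 261 − 360 = -99°.
H = 93 + 0.52 × (-99) = 41.52 → 42°
S = 39 + 0.52 × (45 − 39) = 42.12 → 42%
L = 55 + 0.52 × (71 − 55) = 63.32 → 63%

(42, 42, 63)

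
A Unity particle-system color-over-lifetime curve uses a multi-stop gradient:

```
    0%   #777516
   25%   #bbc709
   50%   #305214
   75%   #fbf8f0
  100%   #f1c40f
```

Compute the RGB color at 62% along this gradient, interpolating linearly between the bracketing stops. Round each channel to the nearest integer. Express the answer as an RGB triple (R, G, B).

62% lies between the 50% and 75% stops, so the local fraction is t = (62 − 50)/(75 − 50) = 12/25 ≈ 0.48.
#305214 → (48, 82, 20); #fbf8f0 → (251, 248, 240).
R = 48 + 0.48 × (251 − 48) = 145.44 → 145
G = 82 + 0.48 × (248 − 82) = 161.68 → 162
B = 20 + 0.48 × (240 − 20) = 125.6 → 126

(145, 162, 126)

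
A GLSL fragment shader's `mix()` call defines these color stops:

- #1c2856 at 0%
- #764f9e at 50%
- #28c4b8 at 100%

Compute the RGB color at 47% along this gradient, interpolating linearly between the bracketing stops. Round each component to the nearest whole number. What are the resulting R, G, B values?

47% lies between the 0% and 50% stops, so the local fraction is t = (47 − 0)/(50 − 0) = 47/50 ≈ 0.94.
#1c2856 → (28, 40, 86); #764f9e → (118, 79, 158).
R = 28 + 0.94 × (118 − 28) = 112.6 → 113
G = 40 + 0.94 × (79 − 40) = 76.66 → 77
B = 86 + 0.94 × (158 − 86) = 153.68 → 154

(113, 77, 154)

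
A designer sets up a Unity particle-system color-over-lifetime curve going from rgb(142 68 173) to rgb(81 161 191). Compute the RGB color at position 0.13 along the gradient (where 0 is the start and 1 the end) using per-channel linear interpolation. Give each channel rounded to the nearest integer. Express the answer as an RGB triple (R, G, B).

R = 142 + 0.13 × (81 − 142) = 142 + 0.13 × -61 = 134.07 → 134
G = 68 + 0.13 × (161 − 68) = 68 + 0.13 × 93 = 80.09 → 80
B = 173 + 0.13 × (191 − 173) = 173 + 0.13 × 18 = 175.34 → 175

(134, 80, 175)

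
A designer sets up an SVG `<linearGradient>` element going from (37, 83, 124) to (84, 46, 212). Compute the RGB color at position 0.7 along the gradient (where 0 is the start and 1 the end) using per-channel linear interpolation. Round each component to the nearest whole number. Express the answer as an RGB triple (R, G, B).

(70, 57, 186)

R = 37 + 0.7 × (84 − 37) = 37 + 0.7 × 47 = 69.9 → 70
G = 83 + 0.7 × (46 − 83) = 83 + 0.7 × -37 = 57.1 → 57
B = 124 + 0.7 × (212 − 124) = 124 + 0.7 × 88 = 185.6 → 186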